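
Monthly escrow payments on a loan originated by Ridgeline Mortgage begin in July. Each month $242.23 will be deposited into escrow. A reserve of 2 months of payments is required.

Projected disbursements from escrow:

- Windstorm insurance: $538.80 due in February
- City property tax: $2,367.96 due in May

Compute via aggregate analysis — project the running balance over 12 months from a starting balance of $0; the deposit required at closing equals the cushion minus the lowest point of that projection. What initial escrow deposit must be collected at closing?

$726.69

Cushion = 2 × $242.23 = $484.46
Trial balance (start $0, +$242.23 each month, − disbursements):
  Jul: +$242.23 → $242.23
  Aug: +$242.23 → $484.46
  Sep: +$242.23 → $726.69
  Oct: +$242.23 → $968.92
  Nov: +$242.23 → $1,211.15
  Dec: +$242.23 → $1,453.38
  Jan: +$242.23 → $1,695.61
  Feb: +$242.23 − $538.80 → $1,399.04
  Mar: +$242.23 → $1,641.27
  Apr: +$242.23 → $1,883.50
  May: +$242.23 − $2,367.96 → -$242.23
  Jun: +$242.23 → $0.00
Lowest trial balance = -$242.23 (May)
Initial deposit = cushion − low point = $484.46 − (-$242.23) = $726.69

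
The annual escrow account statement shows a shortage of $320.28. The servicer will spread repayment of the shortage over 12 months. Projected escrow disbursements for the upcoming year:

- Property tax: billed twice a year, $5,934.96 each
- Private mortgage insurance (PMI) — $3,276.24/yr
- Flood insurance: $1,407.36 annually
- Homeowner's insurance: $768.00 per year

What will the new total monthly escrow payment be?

Property tax — $5,934.96 × 2 = $11,869.92 annually
Private mortgage insurance (PMI) — $3,276.24 annually
Flood insurance — $1,407.36 annually
Homeowner's insurance — $768.00 annually
Total per year = $11,869.92 + $3,276.24 + $1,407.36 + $768.00 = $17,321.52
Per month = $17,321.52 / 12 = $1,443.46
Monthly shortage recovery: $320.28 ÷ 12 = $26.69
Adjusted monthly = $1,443.46 + $26.69 = $1,470.15

$1,470.15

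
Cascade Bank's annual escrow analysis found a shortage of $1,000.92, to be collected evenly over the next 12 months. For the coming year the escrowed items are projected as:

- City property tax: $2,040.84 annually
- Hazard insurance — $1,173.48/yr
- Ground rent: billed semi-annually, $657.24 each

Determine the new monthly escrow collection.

City property tax = $2,040.84 annually
Hazard insurance = $1,173.48 annually
Ground rent = $657.24 × 2 = $1,314.48 annually
Yearly total = $2,040.84 + $1,173.48 + $1,314.48 = $4,528.80
Monthly = $4,528.80 / 12 = $377.40
Shortage per month = $1,000.92 / 12 = $83.41
Adjusted monthly = $377.40 + $83.41 = $460.81

$460.81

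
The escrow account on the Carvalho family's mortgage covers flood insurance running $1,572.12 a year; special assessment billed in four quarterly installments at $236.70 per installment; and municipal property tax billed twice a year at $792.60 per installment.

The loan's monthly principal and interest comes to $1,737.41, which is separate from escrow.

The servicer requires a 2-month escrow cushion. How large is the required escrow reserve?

$684.02

Flood insurance — $1,572.12
Special assessment — $236.70 × 4 = $946.80
Municipal property tax — $792.60 × 2 = $1,585.20
Annual escrow total = $4,104.12
Base monthly escrow = $4,104.12 ÷ 12 = $342.01
Required cushion = 2 × $342.01 = $684.02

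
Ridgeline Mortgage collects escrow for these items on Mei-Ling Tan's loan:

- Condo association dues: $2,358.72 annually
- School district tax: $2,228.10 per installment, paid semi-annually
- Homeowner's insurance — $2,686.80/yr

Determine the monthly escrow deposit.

Condo association dues — $2,358.72/yr
School district tax — $2,228.10 × 2 = $4,456.20/yr
Homeowner's insurance — $2,686.80/yr
Total per year = $2,358.72 + $4,456.20 + $2,686.80 = $9,501.72
Base monthly escrow = $9,501.72 ÷ 12 = $791.81

$791.81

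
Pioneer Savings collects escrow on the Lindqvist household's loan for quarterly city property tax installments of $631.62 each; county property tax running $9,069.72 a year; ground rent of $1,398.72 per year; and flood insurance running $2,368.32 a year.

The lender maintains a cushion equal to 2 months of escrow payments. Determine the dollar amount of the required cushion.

City property tax: $631.62 × 4 = $2,526.48
County property tax: $9,069.72
Ground rent: $1,398.72
Flood insurance: $2,368.32
Yearly total = $15,363.24
Per month = $15,363.24 / 12 = $1,280.27
Cushion = 2 × $1,280.27 = $2,560.54

$2,560.54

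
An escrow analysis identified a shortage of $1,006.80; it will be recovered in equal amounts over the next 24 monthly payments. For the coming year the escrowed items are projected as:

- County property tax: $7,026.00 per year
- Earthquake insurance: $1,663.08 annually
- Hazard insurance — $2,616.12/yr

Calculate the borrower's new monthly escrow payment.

$984.05

County property tax — $7,026.00
Earthquake insurance — $1,663.08
Hazard insurance — $2,616.12
Annual escrow total = $7,026.00 + $1,663.08 + $2,616.12 = $11,305.20
Monthly = $11,305.20 ÷ 12 = $942.10
Shortage spread = $1,006.80 ÷ 24 = $41.95/mo
New monthly escrow = $942.10 + $41.95 = $984.05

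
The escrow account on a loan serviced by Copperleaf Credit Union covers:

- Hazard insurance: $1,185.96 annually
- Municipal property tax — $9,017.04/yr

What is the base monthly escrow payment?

Hazard insurance — $1,185.96/yr
Municipal property tax — $9,017.04/yr
Yearly total = $10,203.00
Monthly escrow = $10,203.00 ÷ 12 = $850.25

$850.25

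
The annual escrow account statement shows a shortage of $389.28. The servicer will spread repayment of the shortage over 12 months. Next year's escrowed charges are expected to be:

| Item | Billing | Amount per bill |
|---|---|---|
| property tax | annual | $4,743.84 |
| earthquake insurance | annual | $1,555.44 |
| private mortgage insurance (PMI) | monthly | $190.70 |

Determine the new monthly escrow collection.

Property tax — $4,743.84/yr
Earthquake insurance — $1,555.44/yr
Private mortgage insurance (PMI) — $190.70 × 12 = $2,288.40/yr
Yearly total = $8,587.68
Monthly = $8,587.68 ÷ 12 = $715.64
Shortage spread = $389.28 ÷ 12 = $32.44/mo
Adjusted monthly = $715.64 + $32.44 = $748.08

$748.08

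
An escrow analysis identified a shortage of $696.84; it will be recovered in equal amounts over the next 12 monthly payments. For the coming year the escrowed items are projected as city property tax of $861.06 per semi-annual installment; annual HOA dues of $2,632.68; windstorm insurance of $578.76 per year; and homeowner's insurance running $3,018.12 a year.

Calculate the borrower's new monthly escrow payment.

City property tax: $861.06 × 2 = $1,722.12 annually
HOA dues: $2,632.68 annually
Windstorm insurance: $578.76 annually
Homeowner's insurance: $3,018.12 annually
Annual escrow total = $1,722.12 + $2,632.68 + $578.76 + $3,018.12 = $7,951.68
Monthly escrow = $7,951.68 ÷ 12 = $662.64
Shortage per month = $696.84 ÷ 12 = $58.07
New monthly escrow = $662.64 + $58.07 = $720.71

$720.71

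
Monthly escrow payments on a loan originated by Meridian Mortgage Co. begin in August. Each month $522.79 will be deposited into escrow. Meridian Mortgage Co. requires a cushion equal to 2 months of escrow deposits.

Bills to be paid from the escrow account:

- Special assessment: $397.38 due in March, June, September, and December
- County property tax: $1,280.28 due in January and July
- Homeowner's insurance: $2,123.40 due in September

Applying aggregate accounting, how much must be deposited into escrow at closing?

Cushion = 2 × $522.79 = $1,045.58
Trial balance (start $0, +$522.79 each month, − disbursements):
  Aug: +$522.79 → $522.79
  Sep: +$522.79 − $2,520.78 → -$1,475.20
  Oct: +$522.79 → -$952.41
  Nov: +$522.79 → -$429.62
  Dec: +$522.79 − $397.38 → -$304.21
  Jan: +$522.79 − $1,280.28 → -$1,061.70
  Feb: +$522.79 → -$538.91
  Mar: +$522.79 − $397.38 → -$413.50
  Apr: +$522.79 → $109.29
  May: +$522.79 → $632.08
  Jun: +$522.79 − $397.38 → $757.49
  Jul: +$522.79 − $1,280.28 → $0.00
Lowest trial balance = -$1,475.20 (Sep)
Initial deposit = cushion − low point = $1,045.58 − (-$1,475.20) = $2,520.78

$2,520.78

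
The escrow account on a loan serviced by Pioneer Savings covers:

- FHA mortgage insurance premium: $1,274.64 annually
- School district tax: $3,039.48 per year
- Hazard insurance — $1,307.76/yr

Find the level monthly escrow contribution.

$468.49

FHA mortgage insurance premium = $1,274.64 per year
School district tax = $3,039.48 per year
Hazard insurance = $1,307.76 per year
Total annual escrow = $1,274.64 + $3,039.48 + $1,307.76 = $5,621.88
Base monthly escrow = $5,621.88 / 12 = $468.49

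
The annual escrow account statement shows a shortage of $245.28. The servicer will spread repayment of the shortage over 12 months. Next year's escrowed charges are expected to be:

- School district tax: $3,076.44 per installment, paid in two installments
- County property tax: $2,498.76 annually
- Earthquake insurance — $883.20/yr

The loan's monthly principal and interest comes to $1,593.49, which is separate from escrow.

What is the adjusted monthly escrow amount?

$815.01

School district tax: $3,076.44 × 2 = $6,152.88 per year
County property tax: $2,498.76 per year
Earthquake insurance: $883.20 per year
Yearly total = $9,534.84
Base monthly escrow = $9,534.84 ÷ 12 = $794.57
Shortage spread = $245.28 ÷ 12 = $20.44/mo
New monthly escrow = $794.57 + $20.44 = $815.01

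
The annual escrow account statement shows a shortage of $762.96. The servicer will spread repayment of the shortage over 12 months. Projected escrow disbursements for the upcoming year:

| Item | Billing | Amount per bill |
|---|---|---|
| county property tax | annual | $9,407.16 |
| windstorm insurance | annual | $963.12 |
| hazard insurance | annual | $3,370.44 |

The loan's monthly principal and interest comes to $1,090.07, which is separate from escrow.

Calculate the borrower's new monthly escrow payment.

$1,208.64

County property tax — $9,407.16/yr
Windstorm insurance — $963.12/yr
Hazard insurance — $3,370.44/yr
Yearly total = $9,407.16 + $963.12 + $3,370.44 = $13,740.72
Per month = $13,740.72 ÷ 12 = $1,145.06
Shortage spread = $762.96 / 12 = $63.58/mo
Adjusted monthly = $1,145.06 + $63.58 = $1,208.64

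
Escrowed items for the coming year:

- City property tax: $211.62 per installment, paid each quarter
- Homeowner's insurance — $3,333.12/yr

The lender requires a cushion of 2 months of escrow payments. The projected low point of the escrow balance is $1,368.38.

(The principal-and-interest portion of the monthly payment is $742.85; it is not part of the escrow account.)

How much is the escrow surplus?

$671.78

City property tax = $211.62 × 4 = $846.48 per year
Homeowner's insurance = $3,333.12 per year
Annual escrow total = $846.48 + $3,333.12 = $4,179.60
Monthly = $4,179.60 / 12 = $348.30
Required cushion = 2 × $348.30 = $696.60
Excess over cushion: $1,368.38 − $696.60 = $671.78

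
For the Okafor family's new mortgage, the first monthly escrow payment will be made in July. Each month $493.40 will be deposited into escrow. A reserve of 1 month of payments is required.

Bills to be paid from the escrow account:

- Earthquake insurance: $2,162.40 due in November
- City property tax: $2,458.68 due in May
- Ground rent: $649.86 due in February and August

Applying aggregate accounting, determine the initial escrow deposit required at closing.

Cushion = 1 × $493.40 = $493.40
Trial balance (start $0, +$493.40 each month, − disbursements):
  Jul: +$493.40 → $493.40
  Aug: +$493.40 − $649.86 → $336.94
  Sep: +$493.40 → $830.34
  Oct: +$493.40 → $1,323.74
  Nov: +$493.40 − $2,162.40 → -$345.26
  Dec: +$493.40 → $148.14
  Jan: +$493.40 → $641.54
  Feb: +$493.40 − $649.86 → $485.08
  Mar: +$493.40 → $978.48
  Apr: +$493.40 → $1,471.88
  May: +$493.40 − $2,458.68 → -$493.40
  Jun: +$493.40 → $0.00
Lowest trial balance = -$493.40 (May)
Initial deposit = cushion − low point = $493.40 − (-$493.40) = $986.80

$986.80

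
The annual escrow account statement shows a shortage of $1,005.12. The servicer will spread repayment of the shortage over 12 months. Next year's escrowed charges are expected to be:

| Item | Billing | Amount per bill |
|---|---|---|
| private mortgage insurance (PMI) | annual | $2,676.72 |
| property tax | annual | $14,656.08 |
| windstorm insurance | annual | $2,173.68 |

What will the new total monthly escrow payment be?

$1,709.30

Private mortgage insurance (PMI) = $2,676.72/yr
Property tax = $14,656.08/yr
Windstorm insurance = $2,173.68/yr
Yearly total = $2,676.72 + $14,656.08 + $2,173.68 = $19,506.48
Monthly escrow = $19,506.48 ÷ 12 = $1,625.54
Shortage per month = $1,005.12 / 12 = $83.76
New monthly escrow = $1,625.54 + $83.76 = $1,709.30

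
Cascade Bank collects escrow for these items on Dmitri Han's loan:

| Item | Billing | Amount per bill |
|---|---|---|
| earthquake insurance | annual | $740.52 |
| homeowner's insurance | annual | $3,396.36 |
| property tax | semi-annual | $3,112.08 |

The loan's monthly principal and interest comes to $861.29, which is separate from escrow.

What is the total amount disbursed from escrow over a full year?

$10,361.04

Earthquake insurance: $740.52
Homeowner's insurance: $3,396.36
Property tax: $3,112.08 × 2 = $6,224.16
Yearly total = $740.52 + $3,396.36 + $6,224.16 = $10,361.04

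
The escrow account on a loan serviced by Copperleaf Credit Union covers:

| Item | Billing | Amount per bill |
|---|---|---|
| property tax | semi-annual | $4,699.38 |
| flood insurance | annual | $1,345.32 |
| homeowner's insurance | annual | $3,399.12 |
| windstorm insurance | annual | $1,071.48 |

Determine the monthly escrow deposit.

$1,267.89

Property tax = $4,699.38 × 2 = $9,398.76/yr
Flood insurance = $1,345.32/yr
Homeowner's insurance = $3,399.12/yr
Windstorm insurance = $1,071.48/yr
Combined annual = $9,398.76 + $1,345.32 + $3,399.12 + $1,071.48 = $15,214.68
Monthly = $15,214.68 ÷ 12 = $1,267.89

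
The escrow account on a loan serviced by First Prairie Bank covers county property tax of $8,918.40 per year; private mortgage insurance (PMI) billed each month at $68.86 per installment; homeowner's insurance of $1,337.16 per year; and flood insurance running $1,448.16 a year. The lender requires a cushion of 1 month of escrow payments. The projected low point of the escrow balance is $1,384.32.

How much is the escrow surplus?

County property tax — $8,918.40 per year
Private mortgage insurance (PMI) — $68.86 × 12 = $826.32 per year
Homeowner's insurance — $1,337.16 per year
Flood insurance — $1,448.16 per year
Yearly total = $8,918.40 + $826.32 + $1,337.16 + $1,448.16 = $12,530.04
Monthly escrow = $12,530.04 ÷ 12 = $1,044.17
Required reserve = 1 × $1,044.17 = $1,044.17
Surplus = $1,384.32 − $1,044.17 = $340.15

$340.15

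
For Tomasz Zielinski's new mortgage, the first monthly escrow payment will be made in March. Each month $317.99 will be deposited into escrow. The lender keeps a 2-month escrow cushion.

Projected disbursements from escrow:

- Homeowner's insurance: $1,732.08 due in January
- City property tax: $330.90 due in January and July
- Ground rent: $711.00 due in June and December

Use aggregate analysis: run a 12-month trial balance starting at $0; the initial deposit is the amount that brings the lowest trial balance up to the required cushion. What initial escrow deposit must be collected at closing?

Cushion = 2 × $317.99 = $635.98
Trial balance (start $0, +$317.99 each month, − disbursements):
  Mar: +$317.99 → $317.99
  Apr: +$317.99 → $635.98
  May: +$317.99 → $953.97
  Jun: +$317.99 − $711.00 → $560.96
  Jul: +$317.99 − $330.90 → $548.05
  Aug: +$317.99 → $866.04
  Sep: +$317.99 → $1,184.03
  Oct: +$317.99 → $1,502.02
  Nov: +$317.99 → $1,820.01
  Dec: +$317.99 − $711.00 → $1,427.00
  Jan: +$317.99 − $2,062.98 → -$317.99
  Feb: +$317.99 → $0.00
Lowest trial balance = -$317.99 (Jan)
Initial deposit = cushion − low point = $635.98 − (-$317.99) = $953.97

$953.97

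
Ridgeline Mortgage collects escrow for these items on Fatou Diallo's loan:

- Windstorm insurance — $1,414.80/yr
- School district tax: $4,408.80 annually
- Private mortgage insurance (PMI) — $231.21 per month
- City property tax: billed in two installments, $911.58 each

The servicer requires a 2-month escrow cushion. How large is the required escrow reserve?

Windstorm insurance — $1,414.80
School district tax — $4,408.80
Private mortgage insurance (PMI) — $231.21 × 12 = $2,774.52
City property tax — $911.58 × 2 = $1,823.16
Total per year = $10,421.28
Per month = $10,421.28 / 12 = $868.44
Reserve = 2 × $868.44 = $1,736.88

$1,736.88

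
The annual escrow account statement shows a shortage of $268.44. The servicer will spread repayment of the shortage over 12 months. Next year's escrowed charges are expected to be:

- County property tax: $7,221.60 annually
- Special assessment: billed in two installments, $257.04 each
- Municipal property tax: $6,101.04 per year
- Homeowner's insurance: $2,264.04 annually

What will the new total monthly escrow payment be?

$1,364.10

County property tax — $7,221.60
Special assessment — $257.04 × 2 = $514.08
Municipal property tax — $6,101.04
Homeowner's insurance — $2,264.04
Annual escrow total = $16,100.76
Monthly = $16,100.76 ÷ 12 = $1,341.73
Shortage per month = $268.44 / 12 = $22.37
Adjusted monthly = $1,341.73 + $22.37 = $1,364.10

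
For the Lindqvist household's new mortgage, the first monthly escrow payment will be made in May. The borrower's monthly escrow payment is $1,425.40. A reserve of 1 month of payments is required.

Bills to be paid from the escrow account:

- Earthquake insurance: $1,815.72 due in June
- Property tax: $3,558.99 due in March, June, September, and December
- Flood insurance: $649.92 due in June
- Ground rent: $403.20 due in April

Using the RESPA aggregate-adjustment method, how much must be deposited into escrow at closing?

$4,599.23

Cushion = 1 × $1,425.40 = $1,425.40
Trial balance (start $0, +$1,425.40 each month, − disbursements):
  May: +$1,425.40 → $1,425.40
  Jun: +$1,425.40 − $6,024.63 → -$3,173.83
  Jul: +$1,425.40 → -$1,748.43
  Aug: +$1,425.40 → -$323.03
  Sep: +$1,425.40 − $3,558.99 → -$2,456.62
  Oct: +$1,425.40 → -$1,031.22
  Nov: +$1,425.40 → $394.18
  Dec: +$1,425.40 − $3,558.99 → -$1,739.41
  Jan: +$1,425.40 → -$314.01
  Feb: +$1,425.40 → $1,111.39
  Mar: +$1,425.40 − $3,558.99 → -$1,022.20
  Apr: +$1,425.40 − $403.20 → $0.00
Lowest trial balance = -$3,173.83 (Jun)
Initial deposit = cushion − low point = $1,425.40 − (-$3,173.83) = $4,599.23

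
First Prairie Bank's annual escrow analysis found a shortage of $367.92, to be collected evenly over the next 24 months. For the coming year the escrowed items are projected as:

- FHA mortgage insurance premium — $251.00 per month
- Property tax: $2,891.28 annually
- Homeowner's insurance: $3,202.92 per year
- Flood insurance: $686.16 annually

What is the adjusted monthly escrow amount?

$831.36

FHA mortgage insurance premium — $251.00 × 12 = $3,012.00/yr
Property tax — $2,891.28/yr
Homeowner's insurance — $3,202.92/yr
Flood insurance — $686.16/yr
Annual escrow total = $3,012.00 + $2,891.28 + $3,202.92 + $686.16 = $9,792.36
Base monthly escrow = $9,792.36 ÷ 12 = $816.03
Shortage per month = $367.92 / 24 = $15.33
Adjusted monthly = $816.03 + $15.33 = $831.36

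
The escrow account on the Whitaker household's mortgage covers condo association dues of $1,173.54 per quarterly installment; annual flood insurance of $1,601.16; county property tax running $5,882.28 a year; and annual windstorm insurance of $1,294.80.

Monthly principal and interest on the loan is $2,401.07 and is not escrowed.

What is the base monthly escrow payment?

$1,122.70

Condo association dues — $1,173.54 × 4 = $4,694.16 annually
Flood insurance — $1,601.16 annually
County property tax — $5,882.28 annually
Windstorm insurance — $1,294.80 annually
Total annual escrow = $13,472.40
Monthly escrow = $13,472.40 ÷ 12 = $1,122.70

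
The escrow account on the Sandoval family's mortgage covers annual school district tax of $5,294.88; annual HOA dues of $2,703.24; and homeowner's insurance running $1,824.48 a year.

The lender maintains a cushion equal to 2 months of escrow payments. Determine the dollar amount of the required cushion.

$1,637.10

School district tax: $5,294.88
HOA dues: $2,703.24
Homeowner's insurance: $1,824.48
Total annual escrow = $9,822.60
Monthly = $9,822.60 / 12 = $818.55
Cushion = 2 × $818.55 = $1,637.10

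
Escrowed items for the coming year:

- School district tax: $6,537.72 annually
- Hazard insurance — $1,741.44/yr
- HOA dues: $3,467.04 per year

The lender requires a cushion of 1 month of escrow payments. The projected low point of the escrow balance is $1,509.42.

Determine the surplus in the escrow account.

School district tax = $6,537.72/yr
Hazard insurance = $1,741.44/yr
HOA dues = $3,467.04/yr
Yearly total = $11,746.20
Monthly escrow = $11,746.20 / 12 = $978.85
Required reserve = 1 × $978.85 = $978.85
Surplus = $1,509.42 − $978.85 = $530.57

$530.57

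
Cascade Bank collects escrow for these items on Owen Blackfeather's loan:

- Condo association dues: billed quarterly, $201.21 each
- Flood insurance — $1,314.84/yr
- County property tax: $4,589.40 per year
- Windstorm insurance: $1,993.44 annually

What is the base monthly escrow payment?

Condo association dues = $201.21 × 4 = $804.84 annually
Flood insurance = $1,314.84 annually
County property tax = $4,589.40 annually
Windstorm insurance = $1,993.44 annually
Combined annual = $8,702.52
Per month = $8,702.52 ÷ 12 = $725.21

$725.21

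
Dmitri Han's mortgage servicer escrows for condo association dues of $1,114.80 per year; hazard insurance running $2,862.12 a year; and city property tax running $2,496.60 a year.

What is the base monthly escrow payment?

Condo association dues: $1,114.80 annually
Hazard insurance: $2,862.12 annually
City property tax: $2,496.60 annually
Yearly total = $1,114.80 + $2,862.12 + $2,496.60 = $6,473.52
Base monthly escrow = $6,473.52 / 12 = $539.46

$539.46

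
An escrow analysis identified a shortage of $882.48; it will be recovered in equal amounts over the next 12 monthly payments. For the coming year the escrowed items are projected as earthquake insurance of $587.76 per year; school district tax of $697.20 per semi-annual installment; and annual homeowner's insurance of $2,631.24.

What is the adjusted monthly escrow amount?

$457.99

Earthquake insurance = $587.76 annually
School district tax = $697.20 × 2 = $1,394.40 annually
Homeowner's insurance = $2,631.24 annually
Combined annual = $587.76 + $1,394.40 + $2,631.24 = $4,613.40
Monthly escrow = $4,613.40 ÷ 12 = $384.45
Shortage per month = $882.48 / 12 = $73.54
New monthly escrow = $384.45 + $73.54 = $457.99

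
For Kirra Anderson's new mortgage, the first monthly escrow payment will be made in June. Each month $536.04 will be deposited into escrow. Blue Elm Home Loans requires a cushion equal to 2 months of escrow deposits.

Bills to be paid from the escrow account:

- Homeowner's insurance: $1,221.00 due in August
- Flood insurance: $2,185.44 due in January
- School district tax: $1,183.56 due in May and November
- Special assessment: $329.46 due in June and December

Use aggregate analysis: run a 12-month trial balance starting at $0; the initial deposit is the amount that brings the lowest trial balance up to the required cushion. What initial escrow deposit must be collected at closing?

Cushion = 2 × $536.04 = $1,072.08
Trial balance (start $0, +$536.04 each month, − disbursements):
  Jun: +$536.04 − $329.46 → $206.58
  Jul: +$536.04 → $742.62
  Aug: +$536.04 − $1,221.00 → $57.66
  Sep: +$536.04 → $593.70
  Oct: +$536.04 → $1,129.74
  Nov: +$536.04 − $1,183.56 → $482.22
  Dec: +$536.04 − $329.46 → $688.80
  Jan: +$536.04 − $2,185.44 → -$960.60
  Feb: +$536.04 → -$424.56
  Mar: +$536.04 → $111.48
  Apr: +$536.04 → $647.52
  May: +$536.04 − $1,183.56 → $0.00
Lowest trial balance = -$960.60 (Jan)
Initial deposit = cushion − low point = $1,072.08 − (-$960.60) = $2,032.68

$2,032.68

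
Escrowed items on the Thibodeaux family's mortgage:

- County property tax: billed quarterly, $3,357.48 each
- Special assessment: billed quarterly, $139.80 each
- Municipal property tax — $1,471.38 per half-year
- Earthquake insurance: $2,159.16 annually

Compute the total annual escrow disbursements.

$19,091.04

County property tax = $3,357.48 × 4 = $13,429.92 per year
Special assessment = $139.80 × 4 = $559.20 per year
Municipal property tax = $1,471.38 × 2 = $2,942.76 per year
Earthquake insurance = $2,159.16 per year
Yearly total = $13,429.92 + $559.20 + $2,942.76 + $2,159.16 = $19,091.04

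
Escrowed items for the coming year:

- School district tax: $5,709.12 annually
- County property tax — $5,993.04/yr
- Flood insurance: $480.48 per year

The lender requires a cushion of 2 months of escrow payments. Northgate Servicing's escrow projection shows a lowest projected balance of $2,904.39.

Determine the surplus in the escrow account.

School district tax — $5,709.12 annually
County property tax — $5,993.04 annually
Flood insurance — $480.48 annually
Annual escrow total = $5,709.12 + $5,993.04 + $480.48 = $12,182.64
Monthly = $12,182.64 ÷ 12 = $1,015.22
Required reserve = 2 × $1,015.22 = $2,030.44
Surplus = $2,904.39 − $2,030.44 = $873.95

$873.95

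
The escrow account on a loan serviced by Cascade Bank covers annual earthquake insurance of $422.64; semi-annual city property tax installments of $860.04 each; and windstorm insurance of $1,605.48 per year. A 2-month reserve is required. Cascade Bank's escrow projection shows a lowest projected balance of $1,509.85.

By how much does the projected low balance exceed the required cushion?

$885.15

Earthquake insurance: $422.64 per year
City property tax: $860.04 × 2 = $1,720.08 per year
Windstorm insurance: $1,605.48 per year
Combined annual = $422.64 + $1,720.08 + $1,605.48 = $3,748.20
Monthly escrow = $3,748.20 / 12 = $312.35
Cushion = 2 × $312.35 = $624.70
Surplus = $1,509.85 − $624.70 = $885.15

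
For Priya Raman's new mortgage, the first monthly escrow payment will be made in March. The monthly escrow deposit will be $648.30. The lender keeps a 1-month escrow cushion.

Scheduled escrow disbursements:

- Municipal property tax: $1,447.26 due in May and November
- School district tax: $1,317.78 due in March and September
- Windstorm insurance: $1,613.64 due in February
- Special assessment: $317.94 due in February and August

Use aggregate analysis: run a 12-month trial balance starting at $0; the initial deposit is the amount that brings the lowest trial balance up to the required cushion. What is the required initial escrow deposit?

Cushion = 1 × $648.30 = $648.30
Trial balance (start $0, +$648.30 each month, − disbursements):
  Mar: +$648.30 − $1,317.78 → -$669.48
  Apr: +$648.30 → -$21.18
  May: +$648.30 − $1,447.26 → -$820.14
  Jun: +$648.30 → -$171.84
  Jul: +$648.30 → $476.46
  Aug: +$648.30 − $317.94 → $806.82
  Sep: +$648.30 − $1,317.78 → $137.34
  Oct: +$648.30 → $785.64
  Nov: +$648.30 − $1,447.26 → -$13.32
  Dec: +$648.30 → $634.98
  Jan: +$648.30 → $1,283.28
  Feb: +$648.30 − $1,931.58 → $0.00
Lowest trial balance = -$820.14 (May)
Initial deposit = cushion − low point = $648.30 − (-$820.14) = $1,468.44

$1,468.44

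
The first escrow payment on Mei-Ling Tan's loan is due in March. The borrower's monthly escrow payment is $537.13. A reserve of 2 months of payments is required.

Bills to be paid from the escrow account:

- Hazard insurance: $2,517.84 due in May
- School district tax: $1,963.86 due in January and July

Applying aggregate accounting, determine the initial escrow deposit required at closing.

Cushion = 2 × $537.13 = $1,074.26
Trial balance (start $0, +$537.13 each month, − disbursements):
  Mar: +$537.13 → $537.13
  Apr: +$537.13 → $1,074.26
  May: +$537.13 − $2,517.84 → -$906.45
  Jun: +$537.13 → -$369.32
  Jul: +$537.13 − $1,963.86 → -$1,796.05
  Aug: +$537.13 → -$1,258.92
  Sep: +$537.13 → -$721.79
  Oct: +$537.13 → -$184.66
  Nov: +$537.13 → $352.47
  Dec: +$537.13 → $889.60
  Jan: +$537.13 − $1,963.86 → -$537.13
  Feb: +$537.13 → $0.00
Lowest trial balance = -$1,796.05 (Jul)
Initial deposit = cushion − low point = $1,074.26 − (-$1,796.05) = $2,870.31

$2,870.31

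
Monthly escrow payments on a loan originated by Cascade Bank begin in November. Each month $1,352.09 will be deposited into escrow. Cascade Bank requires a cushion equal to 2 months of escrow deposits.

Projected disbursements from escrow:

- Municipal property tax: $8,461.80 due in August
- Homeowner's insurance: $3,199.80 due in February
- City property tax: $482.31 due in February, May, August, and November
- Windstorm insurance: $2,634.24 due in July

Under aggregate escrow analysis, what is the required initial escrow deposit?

$5,408.36

Cushion = 2 × $1,352.09 = $2,704.18
Trial balance (start $0, +$1,352.09 each month, − disbursements):
  Nov: +$1,352.09 − $482.31 → $869.78
  Dec: +$1,352.09 → $2,221.87
  Jan: +$1,352.09 → $3,573.96
  Feb: +$1,352.09 − $3,682.11 → $1,243.94
  Mar: +$1,352.09 → $2,596.03
  Apr: +$1,352.09 → $3,948.12
  May: +$1,352.09 − $482.31 → $4,817.90
  Jun: +$1,352.09 → $6,169.99
  Jul: +$1,352.09 − $2,634.24 → $4,887.84
  Aug: +$1,352.09 − $8,944.11 → -$2,704.18
  Sep: +$1,352.09 → -$1,352.09
  Oct: +$1,352.09 → $0.00
Lowest trial balance = -$2,704.18 (Aug)
Initial deposit = cushion − low point = $2,704.18 − (-$2,704.18) = $5,408.36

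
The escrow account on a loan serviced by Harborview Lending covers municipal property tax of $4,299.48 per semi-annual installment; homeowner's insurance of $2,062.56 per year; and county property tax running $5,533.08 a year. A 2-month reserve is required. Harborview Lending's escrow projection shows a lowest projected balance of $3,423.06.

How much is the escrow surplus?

Municipal property tax: $4,299.48 × 2 = $8,598.96
Homeowner's insurance: $2,062.56
County property tax: $5,533.08
Combined annual = $8,598.96 + $2,062.56 + $5,533.08 = $16,194.60
Per month = $16,194.60 / 12 = $1,349.55
Required reserve = 2 × $1,349.55 = $2,699.10
Excess over cushion: $3,423.06 − $2,699.10 = $723.96

$723.96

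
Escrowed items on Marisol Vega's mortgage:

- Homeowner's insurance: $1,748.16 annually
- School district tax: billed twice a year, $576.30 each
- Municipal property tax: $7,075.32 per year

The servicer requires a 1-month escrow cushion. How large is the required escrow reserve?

$831.34

Homeowner's insurance: $1,748.16 per year
School district tax: $576.30 × 2 = $1,152.60 per year
Municipal property tax: $7,075.32 per year
Total annual escrow = $1,748.16 + $1,152.60 + $7,075.32 = $9,976.08
Monthly escrow = $9,976.08 / 12 = $831.34
Cushion = 1 × $831.34 = $831.34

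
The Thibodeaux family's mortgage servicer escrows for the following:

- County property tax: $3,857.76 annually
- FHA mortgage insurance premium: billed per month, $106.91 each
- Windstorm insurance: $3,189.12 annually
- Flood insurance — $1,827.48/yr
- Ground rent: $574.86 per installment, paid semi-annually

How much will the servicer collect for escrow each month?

$942.25

County property tax: $3,857.76 annually
FHA mortgage insurance premium: $106.91 × 12 = $1,282.92 annually
Windstorm insurance: $3,189.12 annually
Flood insurance: $1,827.48 annually
Ground rent: $574.86 × 2 = $1,149.72 annually
Annual escrow total = $11,307.00
Base monthly escrow = $11,307.00 / 12 = $942.25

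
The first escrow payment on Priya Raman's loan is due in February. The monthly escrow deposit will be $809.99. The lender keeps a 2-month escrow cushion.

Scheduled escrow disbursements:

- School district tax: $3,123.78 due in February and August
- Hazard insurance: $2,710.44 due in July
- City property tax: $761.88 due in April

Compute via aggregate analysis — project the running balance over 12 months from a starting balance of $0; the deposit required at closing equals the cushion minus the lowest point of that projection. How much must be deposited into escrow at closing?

$5,669.93

Cushion = 2 × $809.99 = $1,619.98
Trial balance (start $0, +$809.99 each month, − disbursements):
  Feb: +$809.99 − $3,123.78 → -$2,313.79
  Mar: +$809.99 → -$1,503.80
  Apr: +$809.99 − $761.88 → -$1,455.69
  May: +$809.99 → -$645.70
  Jun: +$809.99 → $164.29
  Jul: +$809.99 − $2,710.44 → -$1,736.16
  Aug: +$809.99 − $3,123.78 → -$4,049.95
  Sep: +$809.99 → -$3,239.96
  Oct: +$809.99 → -$2,429.97
  Nov: +$809.99 → -$1,619.98
  Dec: +$809.99 → -$809.99
  Jan: +$809.99 → $0.00
Lowest trial balance = -$4,049.95 (Aug)
Initial deposit = cushion − low point = $1,619.98 − (-$4,049.95) = $5,669.93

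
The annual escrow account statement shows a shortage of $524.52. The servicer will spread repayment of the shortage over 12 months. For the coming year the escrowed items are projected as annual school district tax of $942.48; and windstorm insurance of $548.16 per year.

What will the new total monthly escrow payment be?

School district tax = $942.48/yr
Windstorm insurance = $548.16/yr
Total annual escrow = $942.48 + $548.16 = $1,490.64
Per month = $1,490.64 / 12 = $124.22
Shortage spread = $524.52 ÷ 12 = $43.71/mo
Adjusted monthly = $124.22 + $43.71 = $167.93

$167.93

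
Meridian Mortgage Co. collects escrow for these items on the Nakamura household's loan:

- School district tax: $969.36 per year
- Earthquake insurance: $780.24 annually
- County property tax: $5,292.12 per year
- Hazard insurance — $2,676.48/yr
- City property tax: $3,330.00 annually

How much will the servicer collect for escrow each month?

School district tax: $969.36/yr
Earthquake insurance: $780.24/yr
County property tax: $5,292.12/yr
Hazard insurance: $2,676.48/yr
City property tax: $3,330.00/yr
Yearly total = $969.36 + $780.24 + $5,292.12 + $2,676.48 + $3,330.00 = $13,048.20
Monthly = $13,048.20 ÷ 12 = $1,087.35

$1,087.35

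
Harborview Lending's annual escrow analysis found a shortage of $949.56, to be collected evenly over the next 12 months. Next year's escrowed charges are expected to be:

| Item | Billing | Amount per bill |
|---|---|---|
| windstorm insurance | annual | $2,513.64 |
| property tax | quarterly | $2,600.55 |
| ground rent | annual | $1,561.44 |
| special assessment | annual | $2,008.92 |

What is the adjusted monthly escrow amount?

Windstorm insurance — $2,513.64
Property tax — $2,600.55 × 4 = $10,402.20
Ground rent — $1,561.44
Special assessment — $2,008.92
Combined annual = $2,513.64 + $10,402.20 + $1,561.44 + $2,008.92 = $16,486.20
Base monthly escrow = $16,486.20 ÷ 12 = $1,373.85
Shortage spread = $949.56 / 12 = $79.13/mo
Adjusted monthly = $1,373.85 + $79.13 = $1,452.98

$1,452.98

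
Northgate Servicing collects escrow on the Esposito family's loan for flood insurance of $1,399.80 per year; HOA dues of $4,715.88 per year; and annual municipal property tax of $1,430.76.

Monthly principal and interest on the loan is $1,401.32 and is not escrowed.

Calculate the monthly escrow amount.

Flood insurance — $1,399.80 per year
HOA dues — $4,715.88 per year
Municipal property tax — $1,430.76 per year
Total per year = $1,399.80 + $4,715.88 + $1,430.76 = $7,546.44
Base monthly escrow = $7,546.44 ÷ 12 = $628.87

$628.87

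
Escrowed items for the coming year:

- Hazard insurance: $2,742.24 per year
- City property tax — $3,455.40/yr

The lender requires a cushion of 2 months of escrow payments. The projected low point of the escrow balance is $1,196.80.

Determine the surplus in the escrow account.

$163.86

Hazard insurance: $2,742.24/yr
City property tax: $3,455.40/yr
Total annual escrow = $2,742.24 + $3,455.40 = $6,197.64
Base monthly escrow = $6,197.64 / 12 = $516.47
Cushion = 2 × $516.47 = $1,032.94
Surplus = $1,196.80 − $1,032.94 = $163.86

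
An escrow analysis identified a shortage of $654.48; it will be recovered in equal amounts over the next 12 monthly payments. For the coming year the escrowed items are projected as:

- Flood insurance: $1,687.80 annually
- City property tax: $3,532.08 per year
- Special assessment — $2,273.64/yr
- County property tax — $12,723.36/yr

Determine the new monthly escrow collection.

$1,739.28

Flood insurance — $1,687.80
City property tax — $3,532.08
Special assessment — $2,273.64
County property tax — $12,723.36
Annual escrow total = $1,687.80 + $3,532.08 + $2,273.64 + $12,723.36 = $20,216.88
Monthly escrow = $20,216.88 ÷ 12 = $1,684.74
Shortage spread = $654.48 ÷ 12 = $54.54/mo
Adjusted monthly = $1,684.74 + $54.54 = $1,739.28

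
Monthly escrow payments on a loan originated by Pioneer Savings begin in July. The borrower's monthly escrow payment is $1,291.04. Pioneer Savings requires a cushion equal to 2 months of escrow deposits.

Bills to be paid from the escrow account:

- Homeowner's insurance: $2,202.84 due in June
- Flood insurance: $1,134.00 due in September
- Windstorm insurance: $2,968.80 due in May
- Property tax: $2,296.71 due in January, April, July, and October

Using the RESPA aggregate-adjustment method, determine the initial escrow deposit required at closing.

Cushion = 2 × $1,291.04 = $2,582.08
Trial balance (start $0, +$1,291.04 each month, − disbursements):
  Jul: +$1,291.04 − $2,296.71 → -$1,005.67
  Aug: +$1,291.04 → $285.37
  Sep: +$1,291.04 − $1,134.00 → $442.41
  Oct: +$1,291.04 − $2,296.71 → -$563.26
  Nov: +$1,291.04 → $727.78
  Dec: +$1,291.04 → $2,018.82
  Jan: +$1,291.04 − $2,296.71 → $1,013.15
  Feb: +$1,291.04 → $2,304.19
  Mar: +$1,291.04 → $3,595.23
  Apr: +$1,291.04 − $2,296.71 → $2,589.56
  May: +$1,291.04 − $2,968.80 → $911.80
  Jun: +$1,291.04 − $2,202.84 → $0.00
Lowest trial balance = -$1,005.67 (Jul)
Initial deposit = cushion − low point = $2,582.08 − (-$1,005.67) = $3,587.75

$3,587.75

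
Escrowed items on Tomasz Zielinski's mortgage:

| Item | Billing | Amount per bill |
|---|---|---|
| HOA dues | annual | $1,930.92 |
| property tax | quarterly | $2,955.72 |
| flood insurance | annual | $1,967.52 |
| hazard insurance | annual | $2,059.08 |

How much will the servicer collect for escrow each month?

$1,481.70

HOA dues = $1,930.92 per year
Property tax = $2,955.72 × 4 = $11,822.88 per year
Flood insurance = $1,967.52 per year
Hazard insurance = $2,059.08 per year
Total per year = $17,780.40
Base monthly escrow = $17,780.40 / 12 = $1,481.70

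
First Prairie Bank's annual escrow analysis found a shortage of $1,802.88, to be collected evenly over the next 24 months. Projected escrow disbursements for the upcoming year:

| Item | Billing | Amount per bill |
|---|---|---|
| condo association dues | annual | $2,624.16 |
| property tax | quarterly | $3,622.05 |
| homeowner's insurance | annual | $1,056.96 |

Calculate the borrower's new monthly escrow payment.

$1,589.23

Condo association dues: $2,624.16 annually
Property tax: $3,622.05 × 4 = $14,488.20 annually
Homeowner's insurance: $1,056.96 annually
Annual escrow total = $18,169.32
Per month = $18,169.32 ÷ 12 = $1,514.11
Shortage spread = $1,802.88 ÷ 24 = $75.12/mo
Adjusted monthly = $1,514.11 + $75.12 = $1,589.23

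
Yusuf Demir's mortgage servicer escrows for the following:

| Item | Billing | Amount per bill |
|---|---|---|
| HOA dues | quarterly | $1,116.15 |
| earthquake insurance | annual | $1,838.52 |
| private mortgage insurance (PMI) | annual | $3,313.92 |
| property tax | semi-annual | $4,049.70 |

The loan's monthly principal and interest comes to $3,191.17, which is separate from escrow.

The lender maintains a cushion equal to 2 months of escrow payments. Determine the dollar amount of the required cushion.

HOA dues: $1,116.15 × 4 = $4,464.60 annually
Earthquake insurance: $1,838.52 annually
Private mortgage insurance (PMI): $3,313.92 annually
Property tax: $4,049.70 × 2 = $8,099.40 annually
Total per year = $4,464.60 + $1,838.52 + $3,313.92 + $8,099.40 = $17,716.44
Monthly escrow = $17,716.44 / 12 = $1,476.37
Cushion = 2 × $1,476.37 = $2,952.74

$2,952.74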